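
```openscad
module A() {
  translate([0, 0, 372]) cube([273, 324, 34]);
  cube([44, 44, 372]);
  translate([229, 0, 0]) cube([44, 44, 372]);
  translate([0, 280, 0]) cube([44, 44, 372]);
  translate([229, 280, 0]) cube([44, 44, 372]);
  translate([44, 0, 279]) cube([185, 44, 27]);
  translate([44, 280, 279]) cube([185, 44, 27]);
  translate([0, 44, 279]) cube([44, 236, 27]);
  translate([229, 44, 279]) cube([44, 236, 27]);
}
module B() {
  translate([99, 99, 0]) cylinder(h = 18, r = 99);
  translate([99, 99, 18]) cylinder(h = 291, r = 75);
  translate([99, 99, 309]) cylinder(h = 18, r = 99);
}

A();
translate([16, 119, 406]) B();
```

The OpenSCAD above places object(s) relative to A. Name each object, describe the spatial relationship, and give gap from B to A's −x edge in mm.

A is a stool. B is a spool. The spool is on top of the stool. The gap from the spool to the stool's −x edge is 16 mm.

The spool's min-x is at 16; the stool's min-x is 0; gap = 16 mm.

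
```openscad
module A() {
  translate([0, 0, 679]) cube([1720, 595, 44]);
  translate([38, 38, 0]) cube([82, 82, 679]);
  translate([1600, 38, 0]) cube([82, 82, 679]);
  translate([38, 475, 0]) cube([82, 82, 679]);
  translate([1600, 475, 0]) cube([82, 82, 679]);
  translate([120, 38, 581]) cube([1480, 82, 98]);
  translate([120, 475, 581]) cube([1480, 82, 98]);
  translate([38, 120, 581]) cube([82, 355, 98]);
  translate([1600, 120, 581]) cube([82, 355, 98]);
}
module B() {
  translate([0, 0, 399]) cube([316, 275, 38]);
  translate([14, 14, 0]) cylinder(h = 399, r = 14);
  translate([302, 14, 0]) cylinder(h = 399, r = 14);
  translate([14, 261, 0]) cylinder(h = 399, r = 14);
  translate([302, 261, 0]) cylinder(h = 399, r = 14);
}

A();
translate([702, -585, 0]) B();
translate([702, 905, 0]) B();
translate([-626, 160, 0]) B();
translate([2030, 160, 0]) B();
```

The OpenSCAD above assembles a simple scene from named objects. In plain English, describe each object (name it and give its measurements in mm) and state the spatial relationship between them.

A is a rectangular dining table. The top is 1720×595×44 mm with its upper surface at z = 723 mm. It stands on four 82×82 mm square legs, each inset 38 mm from the nearest pair of top edges, running from the floor to the underside of the top. Four apron rails, 82 mm thick and 98 mm tall, run between adjacent legs with their top edges flush with the underside of the top and their outer faces flush with the legs' outer faces.

B is a simple wooden stool: a rectangular seat 316 mm (x) by 275 mm (y), 38 mm thick, top face at z = 437 mm, on four round legs, each 28 mm in diameter. The legs rest on z = 0, each leg's axis is inset half a diameter from the nearest pair of seat edges (so the leg's bounding box is flush with the corner).

Four stools sit around the table at the −y, +y, −x, +x sides.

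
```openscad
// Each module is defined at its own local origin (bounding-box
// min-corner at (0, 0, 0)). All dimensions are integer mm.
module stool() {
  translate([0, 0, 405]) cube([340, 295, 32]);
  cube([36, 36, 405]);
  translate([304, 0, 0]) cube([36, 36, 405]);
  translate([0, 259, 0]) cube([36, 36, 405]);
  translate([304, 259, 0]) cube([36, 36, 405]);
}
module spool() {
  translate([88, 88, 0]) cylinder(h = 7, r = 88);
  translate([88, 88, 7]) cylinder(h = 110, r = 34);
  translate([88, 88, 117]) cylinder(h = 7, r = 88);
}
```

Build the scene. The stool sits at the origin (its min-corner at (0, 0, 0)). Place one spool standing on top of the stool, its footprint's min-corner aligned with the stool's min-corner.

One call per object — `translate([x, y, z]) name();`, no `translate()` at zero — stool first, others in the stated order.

stool();
translate([0, 0, 437]) spool();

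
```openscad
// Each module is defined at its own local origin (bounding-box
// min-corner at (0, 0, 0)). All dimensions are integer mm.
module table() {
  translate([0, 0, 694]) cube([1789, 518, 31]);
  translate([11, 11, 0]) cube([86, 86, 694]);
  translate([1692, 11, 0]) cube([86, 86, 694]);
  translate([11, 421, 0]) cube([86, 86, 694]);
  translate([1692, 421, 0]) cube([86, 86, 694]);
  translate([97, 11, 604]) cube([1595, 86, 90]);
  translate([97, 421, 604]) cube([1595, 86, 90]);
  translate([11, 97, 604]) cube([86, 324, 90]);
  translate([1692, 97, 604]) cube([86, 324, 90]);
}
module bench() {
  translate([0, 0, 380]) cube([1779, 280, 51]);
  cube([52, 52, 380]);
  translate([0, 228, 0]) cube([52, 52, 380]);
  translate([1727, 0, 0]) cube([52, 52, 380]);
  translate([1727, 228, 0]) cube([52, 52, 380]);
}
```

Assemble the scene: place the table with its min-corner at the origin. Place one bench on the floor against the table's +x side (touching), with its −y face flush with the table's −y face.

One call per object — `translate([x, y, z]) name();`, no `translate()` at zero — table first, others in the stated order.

table();
translate([1789, 0, 0]) bench();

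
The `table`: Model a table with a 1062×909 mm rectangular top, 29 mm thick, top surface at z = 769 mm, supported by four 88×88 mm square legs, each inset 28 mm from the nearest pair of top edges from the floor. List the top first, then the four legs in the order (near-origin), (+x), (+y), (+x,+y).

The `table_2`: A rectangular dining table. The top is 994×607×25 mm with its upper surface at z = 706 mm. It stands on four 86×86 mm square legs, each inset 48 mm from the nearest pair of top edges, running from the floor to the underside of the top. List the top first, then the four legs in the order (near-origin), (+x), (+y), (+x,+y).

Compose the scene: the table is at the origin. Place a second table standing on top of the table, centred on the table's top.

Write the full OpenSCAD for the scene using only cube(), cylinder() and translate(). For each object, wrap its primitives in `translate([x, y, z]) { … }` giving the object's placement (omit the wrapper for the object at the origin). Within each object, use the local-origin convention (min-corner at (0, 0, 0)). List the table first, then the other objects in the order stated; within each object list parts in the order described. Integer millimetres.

translate([0, 0, 740]) cube([1062, 909, 29]);
translate([28, 28, 0]) cube([88, 88, 740]);
translate([946, 28, 0]) cube([88, 88, 740]);
translate([28, 793, 0]) cube([88, 88, 740]);
translate([946, 793, 0]) cube([88, 88, 740]);
translate([34, 151, 769]) {
  translate([0, 0, 681]) cube([994, 607, 25]);
  translate([48, 48, 0]) cube([86, 86, 681]);
  translate([860, 48, 0]) cube([86, 86, 681]);
  translate([48, 473, 0]) cube([86, 86, 681]);
  translate([860, 473, 0]) cube([86, 86, 681]);
}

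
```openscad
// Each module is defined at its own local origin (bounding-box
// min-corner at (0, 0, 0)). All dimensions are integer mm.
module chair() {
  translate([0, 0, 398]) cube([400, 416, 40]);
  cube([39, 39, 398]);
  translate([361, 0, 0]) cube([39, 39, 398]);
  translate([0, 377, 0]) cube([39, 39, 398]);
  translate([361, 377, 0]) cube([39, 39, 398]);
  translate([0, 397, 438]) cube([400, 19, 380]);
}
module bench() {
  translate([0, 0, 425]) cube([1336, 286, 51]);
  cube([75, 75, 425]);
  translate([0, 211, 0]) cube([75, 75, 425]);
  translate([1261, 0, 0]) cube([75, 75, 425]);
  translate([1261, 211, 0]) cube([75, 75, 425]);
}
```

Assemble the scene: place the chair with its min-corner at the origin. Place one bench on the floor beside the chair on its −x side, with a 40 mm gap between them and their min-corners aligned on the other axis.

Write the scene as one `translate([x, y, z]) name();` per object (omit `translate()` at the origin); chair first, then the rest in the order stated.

chair();
translate([-1376, 0, 0]) bench();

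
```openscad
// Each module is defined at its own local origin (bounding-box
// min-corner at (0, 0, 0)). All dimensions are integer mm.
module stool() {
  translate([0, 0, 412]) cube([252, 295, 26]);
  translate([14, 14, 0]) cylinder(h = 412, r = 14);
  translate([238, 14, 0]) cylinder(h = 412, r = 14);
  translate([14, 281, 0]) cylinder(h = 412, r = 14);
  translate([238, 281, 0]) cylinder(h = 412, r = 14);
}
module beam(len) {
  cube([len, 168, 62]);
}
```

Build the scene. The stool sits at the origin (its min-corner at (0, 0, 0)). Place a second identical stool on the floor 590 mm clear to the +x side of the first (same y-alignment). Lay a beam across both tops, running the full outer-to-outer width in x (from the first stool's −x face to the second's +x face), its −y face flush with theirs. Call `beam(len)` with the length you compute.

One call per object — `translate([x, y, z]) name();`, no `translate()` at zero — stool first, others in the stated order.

stool();
translate([842, 0, 0]) stool();
translate([0, 0, 438]) beam(1094);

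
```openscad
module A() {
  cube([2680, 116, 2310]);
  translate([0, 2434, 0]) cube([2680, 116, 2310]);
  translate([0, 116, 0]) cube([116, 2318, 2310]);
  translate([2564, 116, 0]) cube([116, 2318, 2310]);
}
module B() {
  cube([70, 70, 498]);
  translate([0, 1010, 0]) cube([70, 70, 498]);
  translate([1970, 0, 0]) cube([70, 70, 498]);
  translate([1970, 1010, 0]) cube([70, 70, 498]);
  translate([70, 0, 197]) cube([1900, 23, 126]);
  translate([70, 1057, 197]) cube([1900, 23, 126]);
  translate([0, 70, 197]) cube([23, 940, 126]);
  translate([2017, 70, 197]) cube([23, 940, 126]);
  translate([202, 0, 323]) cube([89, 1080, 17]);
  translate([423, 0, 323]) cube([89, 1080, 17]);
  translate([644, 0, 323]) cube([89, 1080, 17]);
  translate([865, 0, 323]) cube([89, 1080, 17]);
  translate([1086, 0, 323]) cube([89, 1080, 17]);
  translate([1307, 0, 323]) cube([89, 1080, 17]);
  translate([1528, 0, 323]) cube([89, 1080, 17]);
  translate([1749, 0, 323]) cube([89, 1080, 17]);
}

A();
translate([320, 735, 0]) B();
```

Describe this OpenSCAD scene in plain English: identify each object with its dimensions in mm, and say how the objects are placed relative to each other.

A is a box-shaped house frame (walls only): outside footprint 2680×2550 mm, wall height 2310 mm, wall thickness 116 mm. The two y-facing walls run the full x-width; the two x-facing walls fit between the inner faces of the y-facing walls.

B is a bed frame 2040 mm long (x) by 1080 mm wide (y). Four 70×70 mm corner posts, 498 mm tall, at the corners of the footprint. Four rails of 23 mm thickness and 126 mm height run between adjacent posts with their undersides at z = 197 mm, their outer faces flush with the outside of the frame (the two x-running rails run between the posts' inner faces; the two y-running rails run between the posts' inner faces). 8 slats, each 89 mm wide (x) and 17 mm thick, lie across the top of the two x-running rails, running the full 1080 mm width of the frame in y; the slats are evenly spaced along x between the inner faces of the end posts with equal gaps (rounded down to the nearest mm) at the −x end and between each pair — any rounding remainder accumulates at the +x end.

The bed frame sits inside the house frame, centred.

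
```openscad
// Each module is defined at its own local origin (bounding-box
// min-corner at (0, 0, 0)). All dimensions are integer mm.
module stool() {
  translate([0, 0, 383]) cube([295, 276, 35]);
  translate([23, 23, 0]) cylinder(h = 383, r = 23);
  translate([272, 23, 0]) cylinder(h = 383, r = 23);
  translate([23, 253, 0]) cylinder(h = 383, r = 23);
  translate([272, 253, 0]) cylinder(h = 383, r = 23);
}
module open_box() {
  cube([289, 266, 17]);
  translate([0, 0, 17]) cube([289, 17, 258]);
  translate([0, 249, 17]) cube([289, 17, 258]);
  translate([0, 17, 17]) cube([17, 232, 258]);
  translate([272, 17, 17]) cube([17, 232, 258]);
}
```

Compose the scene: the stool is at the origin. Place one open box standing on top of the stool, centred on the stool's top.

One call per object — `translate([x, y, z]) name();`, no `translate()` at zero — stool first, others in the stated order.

stool();
translate([3, 5, 418]) open_box();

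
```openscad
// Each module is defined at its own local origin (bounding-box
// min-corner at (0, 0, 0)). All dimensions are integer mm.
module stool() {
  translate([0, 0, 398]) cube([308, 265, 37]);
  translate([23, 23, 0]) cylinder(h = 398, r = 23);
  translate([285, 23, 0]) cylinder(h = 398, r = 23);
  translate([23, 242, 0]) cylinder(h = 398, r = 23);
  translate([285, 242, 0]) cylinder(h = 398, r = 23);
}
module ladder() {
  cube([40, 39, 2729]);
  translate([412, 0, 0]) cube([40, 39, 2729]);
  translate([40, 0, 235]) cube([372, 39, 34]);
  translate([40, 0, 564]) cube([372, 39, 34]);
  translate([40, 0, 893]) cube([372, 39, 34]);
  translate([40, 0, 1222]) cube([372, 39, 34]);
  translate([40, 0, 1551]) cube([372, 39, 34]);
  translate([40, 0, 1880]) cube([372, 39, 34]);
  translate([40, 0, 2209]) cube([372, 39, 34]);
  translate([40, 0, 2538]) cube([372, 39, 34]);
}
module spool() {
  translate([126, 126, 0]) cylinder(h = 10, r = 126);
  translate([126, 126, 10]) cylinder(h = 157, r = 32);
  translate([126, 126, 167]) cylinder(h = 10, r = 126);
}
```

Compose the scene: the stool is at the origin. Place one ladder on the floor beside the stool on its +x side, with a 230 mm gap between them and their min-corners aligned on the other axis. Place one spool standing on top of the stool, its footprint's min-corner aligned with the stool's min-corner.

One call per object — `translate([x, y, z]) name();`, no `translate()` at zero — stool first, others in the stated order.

stool();
translate([538, 0, 0]) ladder();
translate([0, 0, 435]) spool();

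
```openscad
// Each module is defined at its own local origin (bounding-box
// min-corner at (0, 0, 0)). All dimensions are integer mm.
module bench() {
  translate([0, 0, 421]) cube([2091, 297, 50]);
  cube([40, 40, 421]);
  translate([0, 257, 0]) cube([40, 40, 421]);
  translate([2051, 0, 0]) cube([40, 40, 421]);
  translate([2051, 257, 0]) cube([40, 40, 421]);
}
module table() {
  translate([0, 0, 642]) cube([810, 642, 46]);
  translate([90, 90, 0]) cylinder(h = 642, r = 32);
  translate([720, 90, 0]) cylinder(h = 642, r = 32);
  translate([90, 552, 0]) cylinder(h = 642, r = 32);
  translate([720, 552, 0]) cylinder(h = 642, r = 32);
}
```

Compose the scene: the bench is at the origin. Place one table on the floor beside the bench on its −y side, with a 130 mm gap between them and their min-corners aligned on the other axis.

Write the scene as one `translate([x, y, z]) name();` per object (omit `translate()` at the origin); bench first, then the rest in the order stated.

bench();
translate([0, -772, 0]) table();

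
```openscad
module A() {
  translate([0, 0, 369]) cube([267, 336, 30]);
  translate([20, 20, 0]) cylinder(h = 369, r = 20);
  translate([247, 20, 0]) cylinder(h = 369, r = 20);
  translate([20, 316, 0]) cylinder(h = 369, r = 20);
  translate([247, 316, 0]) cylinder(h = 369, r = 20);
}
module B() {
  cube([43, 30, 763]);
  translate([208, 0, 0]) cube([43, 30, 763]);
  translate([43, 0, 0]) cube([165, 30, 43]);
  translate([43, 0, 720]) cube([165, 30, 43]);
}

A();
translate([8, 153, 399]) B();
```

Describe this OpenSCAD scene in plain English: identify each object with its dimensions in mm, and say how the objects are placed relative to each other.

A is a simple wooden stool: a rectangular seat 267 mm (x) by 336 mm (y), 30 mm thick, top face at z = 399 mm, on four round legs, each 40 mm in diameter. The legs rest on z = 0, each leg's axis is inset half a diameter from the nearest pair of seat edges (so the leg's bounding box is flush with the corner).

B is a rectangular picture frame lying in the x–z plane (depth along y). The opening is 165 mm wide (x) by 677 mm tall (z), surrounded by a border 43 mm wide on all four sides. The frame is 30 mm deep and is made of two full-height vertical stiles with two horizontal rails fitted between them.

The picture frame is on top of the stool, centred.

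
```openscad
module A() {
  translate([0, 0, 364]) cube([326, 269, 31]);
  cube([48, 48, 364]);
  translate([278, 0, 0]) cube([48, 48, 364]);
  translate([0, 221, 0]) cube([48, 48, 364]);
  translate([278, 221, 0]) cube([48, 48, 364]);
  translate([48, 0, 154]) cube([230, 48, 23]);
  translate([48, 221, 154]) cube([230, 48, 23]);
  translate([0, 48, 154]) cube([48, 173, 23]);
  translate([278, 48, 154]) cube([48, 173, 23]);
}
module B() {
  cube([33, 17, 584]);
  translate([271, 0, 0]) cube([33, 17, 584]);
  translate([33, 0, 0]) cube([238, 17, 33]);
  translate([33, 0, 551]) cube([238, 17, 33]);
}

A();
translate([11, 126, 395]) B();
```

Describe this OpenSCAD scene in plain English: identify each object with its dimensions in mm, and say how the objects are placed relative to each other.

A is a simple wooden stool: a rectangular seat 326 mm (x) by 269 mm (y), 31 mm thick, top face at z = 395 mm, on four square legs, each 48×48 mm in cross-section. The legs rest on z = 0, each flush with a corner of the seat. Four stretchers, 48 mm wide and 23 mm tall, connect adjacent legs with their undersides at z = 154 mm, each running between the inner faces of the legs it joins and aligned with the legs' outer faces on the other axis.

B is a picture frame with a 238×518 mm rectangular opening (x by z) and a uniform 33 mm border on every side. Frame depth is 17 mm along y. It is built from two vertical stiles running the full outside height and two horizontal rails spanning the gap between the stiles.

The picture frame is on top of the stool, centred.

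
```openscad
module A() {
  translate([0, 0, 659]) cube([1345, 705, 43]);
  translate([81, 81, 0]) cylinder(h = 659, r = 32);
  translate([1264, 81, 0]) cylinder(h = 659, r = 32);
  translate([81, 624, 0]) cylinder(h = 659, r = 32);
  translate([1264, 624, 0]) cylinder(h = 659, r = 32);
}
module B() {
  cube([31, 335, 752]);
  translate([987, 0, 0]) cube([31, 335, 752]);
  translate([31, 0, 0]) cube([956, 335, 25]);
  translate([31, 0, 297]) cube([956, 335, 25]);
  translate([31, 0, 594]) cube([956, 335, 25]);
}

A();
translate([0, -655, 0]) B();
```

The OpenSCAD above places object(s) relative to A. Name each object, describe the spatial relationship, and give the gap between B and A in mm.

A is a table. B is a bookshelf. The bookshelf is on the floor beside the table on its −y side. The gap between the bookshelf and the table is 320 mm.

The bookshelf's nearest face is 320 mm from the table's −y face.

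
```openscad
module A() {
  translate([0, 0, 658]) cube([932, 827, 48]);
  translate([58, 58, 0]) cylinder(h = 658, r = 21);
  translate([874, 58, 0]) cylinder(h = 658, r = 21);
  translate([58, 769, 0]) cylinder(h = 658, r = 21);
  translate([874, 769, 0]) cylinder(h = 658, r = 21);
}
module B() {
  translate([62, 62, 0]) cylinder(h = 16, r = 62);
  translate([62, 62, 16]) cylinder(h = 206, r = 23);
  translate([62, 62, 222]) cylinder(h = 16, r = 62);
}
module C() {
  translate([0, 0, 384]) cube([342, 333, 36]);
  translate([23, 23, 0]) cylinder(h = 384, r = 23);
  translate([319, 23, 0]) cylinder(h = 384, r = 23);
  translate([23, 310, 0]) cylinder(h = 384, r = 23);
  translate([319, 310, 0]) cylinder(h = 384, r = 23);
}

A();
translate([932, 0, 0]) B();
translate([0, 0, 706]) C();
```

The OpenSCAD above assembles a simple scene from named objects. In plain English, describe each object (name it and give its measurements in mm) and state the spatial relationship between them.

A is a table: top 932 mm (x) × 827 mm (y), 48 mm thick, upper face at z = 706 mm, on four round legs of 42 mm diameter, each leg's bounding box inset 37 mm from the nearest pair of top edges, running from z = 0 to the bottom of the top.

B is a spool: two coaxial disc flanges of radius 62 mm and thickness 16 mm, joined by a core cylinder of radius 23 mm and height 206 mm. The lower flange rests on z = 0 and the three cylinders share a vertical axis.

C is a simple wooden stool: a rectangular seat 342 mm (x) by 333 mm (y), 36 mm thick, top face at z = 420 mm, on four round legs, each 46 mm in diameter. The legs rest on z = 0, each leg's axis is inset half a diameter from the nearest pair of seat edges (so the leg's bounding box is flush with the corner).

The spool is against the table's +x side, with their −y faces flush. The stool is on top of the table.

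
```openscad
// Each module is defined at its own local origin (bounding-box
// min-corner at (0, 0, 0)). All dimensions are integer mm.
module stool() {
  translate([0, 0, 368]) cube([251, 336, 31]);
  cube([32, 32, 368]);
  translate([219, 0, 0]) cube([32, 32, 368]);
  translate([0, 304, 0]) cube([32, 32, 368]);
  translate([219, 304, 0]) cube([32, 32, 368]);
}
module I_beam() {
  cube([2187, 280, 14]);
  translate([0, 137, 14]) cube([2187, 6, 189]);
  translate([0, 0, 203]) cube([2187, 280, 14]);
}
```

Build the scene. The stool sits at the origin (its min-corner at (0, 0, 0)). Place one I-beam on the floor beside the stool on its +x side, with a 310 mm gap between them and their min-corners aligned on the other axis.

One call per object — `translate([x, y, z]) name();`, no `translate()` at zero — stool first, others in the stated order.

stool();
translate([561, 0, 0]) I_beam();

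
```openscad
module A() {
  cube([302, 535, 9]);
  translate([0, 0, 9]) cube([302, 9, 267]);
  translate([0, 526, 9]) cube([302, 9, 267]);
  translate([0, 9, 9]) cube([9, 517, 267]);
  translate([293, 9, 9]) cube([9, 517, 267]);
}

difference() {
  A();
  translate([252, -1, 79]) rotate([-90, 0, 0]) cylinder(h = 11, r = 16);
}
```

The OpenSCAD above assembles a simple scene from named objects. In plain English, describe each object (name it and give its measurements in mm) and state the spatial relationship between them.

A is an open storage box with external size 302×535×276 mm and wall thickness 9 mm (the base is also 9 mm thick). The base covers the whole footprint; the four walls stand on the base, with the y-facing walls full-width and the x-facing walls fitting between their inner faces.

The open box has a circular hole of radius 16 mm through its front wall, centred at (x = 252, z = 79).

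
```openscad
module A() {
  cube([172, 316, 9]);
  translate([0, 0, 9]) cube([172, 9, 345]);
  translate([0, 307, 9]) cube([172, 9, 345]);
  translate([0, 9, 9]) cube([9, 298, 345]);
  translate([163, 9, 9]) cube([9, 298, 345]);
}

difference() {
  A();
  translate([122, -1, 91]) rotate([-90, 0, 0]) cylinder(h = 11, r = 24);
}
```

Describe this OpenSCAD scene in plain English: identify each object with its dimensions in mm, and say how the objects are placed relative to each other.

A is an open storage box with external size 172×316×354 mm and wall thickness 9 mm (the base is also 9 mm thick). The base covers the whole footprint; the four walls stand on the base, with the y-facing walls full-width and the x-facing walls fitting between their inner faces.

The open box has a circular hole of radius 24 mm through its front wall, centred at (x = 122, z = 91).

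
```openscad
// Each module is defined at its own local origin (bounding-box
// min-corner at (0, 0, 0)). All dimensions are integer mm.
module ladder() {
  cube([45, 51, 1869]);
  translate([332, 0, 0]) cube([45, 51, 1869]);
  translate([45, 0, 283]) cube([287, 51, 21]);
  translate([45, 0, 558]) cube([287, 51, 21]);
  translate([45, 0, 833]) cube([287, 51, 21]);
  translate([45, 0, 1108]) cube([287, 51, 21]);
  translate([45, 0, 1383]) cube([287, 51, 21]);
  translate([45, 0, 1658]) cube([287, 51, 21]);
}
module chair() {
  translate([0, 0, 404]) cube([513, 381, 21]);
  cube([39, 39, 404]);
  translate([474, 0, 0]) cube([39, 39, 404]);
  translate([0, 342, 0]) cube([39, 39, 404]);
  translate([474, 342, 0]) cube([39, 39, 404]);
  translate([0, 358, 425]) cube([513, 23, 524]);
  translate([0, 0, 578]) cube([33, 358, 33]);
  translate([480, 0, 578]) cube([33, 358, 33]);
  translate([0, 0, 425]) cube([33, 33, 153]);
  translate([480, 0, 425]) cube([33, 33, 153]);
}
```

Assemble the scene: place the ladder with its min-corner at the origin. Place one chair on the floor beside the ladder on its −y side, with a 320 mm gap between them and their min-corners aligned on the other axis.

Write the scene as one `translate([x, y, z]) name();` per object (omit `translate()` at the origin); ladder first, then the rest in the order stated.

ladder();
translate([0, -701, 0]) chair();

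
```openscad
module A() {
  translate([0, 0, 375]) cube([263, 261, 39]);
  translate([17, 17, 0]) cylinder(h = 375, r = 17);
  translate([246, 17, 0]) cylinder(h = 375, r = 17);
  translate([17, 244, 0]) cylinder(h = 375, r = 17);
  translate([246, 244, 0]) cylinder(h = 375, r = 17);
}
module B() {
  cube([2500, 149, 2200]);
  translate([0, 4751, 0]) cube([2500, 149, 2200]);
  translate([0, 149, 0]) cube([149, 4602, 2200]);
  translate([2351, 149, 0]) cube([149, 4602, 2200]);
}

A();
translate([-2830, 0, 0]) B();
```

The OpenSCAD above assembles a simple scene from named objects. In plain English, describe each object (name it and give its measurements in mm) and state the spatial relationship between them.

A is a simple wooden stool: a rectangular seat 263 mm (x) by 261 mm (y), 39 mm thick, top face at z = 414 mm, on four round legs, each 34 mm in diameter. The legs rest on z = 0, each leg's axis is inset half a diameter from the nearest pair of seat edges (so the leg's bounding box is flush with the corner).

B is a box-shaped house frame (walls only): outside footprint 2500×4900 mm, wall height 2200 mm, wall thickness 149 mm. The two y-facing walls run the full x-width; the two x-facing walls fit between the inner faces of the y-facing walls.

The house frame is on the floor beside the stool on its −x side.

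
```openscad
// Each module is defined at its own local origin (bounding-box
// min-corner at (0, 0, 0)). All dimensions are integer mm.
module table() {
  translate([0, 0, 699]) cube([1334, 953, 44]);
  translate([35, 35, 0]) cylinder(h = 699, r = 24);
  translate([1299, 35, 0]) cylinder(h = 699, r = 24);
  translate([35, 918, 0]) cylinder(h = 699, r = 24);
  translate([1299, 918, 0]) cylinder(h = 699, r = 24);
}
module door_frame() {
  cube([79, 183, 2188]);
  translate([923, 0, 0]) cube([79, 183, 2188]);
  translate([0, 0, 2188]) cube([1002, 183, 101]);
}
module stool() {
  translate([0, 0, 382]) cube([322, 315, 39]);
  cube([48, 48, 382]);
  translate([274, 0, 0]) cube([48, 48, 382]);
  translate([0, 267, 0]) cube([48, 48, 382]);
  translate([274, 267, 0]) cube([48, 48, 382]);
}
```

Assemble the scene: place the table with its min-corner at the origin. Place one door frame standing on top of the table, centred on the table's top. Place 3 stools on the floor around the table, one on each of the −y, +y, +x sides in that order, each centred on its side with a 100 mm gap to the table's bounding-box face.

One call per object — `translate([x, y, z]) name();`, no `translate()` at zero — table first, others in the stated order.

table();
translate([166, 385, 743]) door_frame();
translate([506, -415, 0]) stool();
translate([506, 1053, 0]) stool();
translate([1434, 319, 0]) stool();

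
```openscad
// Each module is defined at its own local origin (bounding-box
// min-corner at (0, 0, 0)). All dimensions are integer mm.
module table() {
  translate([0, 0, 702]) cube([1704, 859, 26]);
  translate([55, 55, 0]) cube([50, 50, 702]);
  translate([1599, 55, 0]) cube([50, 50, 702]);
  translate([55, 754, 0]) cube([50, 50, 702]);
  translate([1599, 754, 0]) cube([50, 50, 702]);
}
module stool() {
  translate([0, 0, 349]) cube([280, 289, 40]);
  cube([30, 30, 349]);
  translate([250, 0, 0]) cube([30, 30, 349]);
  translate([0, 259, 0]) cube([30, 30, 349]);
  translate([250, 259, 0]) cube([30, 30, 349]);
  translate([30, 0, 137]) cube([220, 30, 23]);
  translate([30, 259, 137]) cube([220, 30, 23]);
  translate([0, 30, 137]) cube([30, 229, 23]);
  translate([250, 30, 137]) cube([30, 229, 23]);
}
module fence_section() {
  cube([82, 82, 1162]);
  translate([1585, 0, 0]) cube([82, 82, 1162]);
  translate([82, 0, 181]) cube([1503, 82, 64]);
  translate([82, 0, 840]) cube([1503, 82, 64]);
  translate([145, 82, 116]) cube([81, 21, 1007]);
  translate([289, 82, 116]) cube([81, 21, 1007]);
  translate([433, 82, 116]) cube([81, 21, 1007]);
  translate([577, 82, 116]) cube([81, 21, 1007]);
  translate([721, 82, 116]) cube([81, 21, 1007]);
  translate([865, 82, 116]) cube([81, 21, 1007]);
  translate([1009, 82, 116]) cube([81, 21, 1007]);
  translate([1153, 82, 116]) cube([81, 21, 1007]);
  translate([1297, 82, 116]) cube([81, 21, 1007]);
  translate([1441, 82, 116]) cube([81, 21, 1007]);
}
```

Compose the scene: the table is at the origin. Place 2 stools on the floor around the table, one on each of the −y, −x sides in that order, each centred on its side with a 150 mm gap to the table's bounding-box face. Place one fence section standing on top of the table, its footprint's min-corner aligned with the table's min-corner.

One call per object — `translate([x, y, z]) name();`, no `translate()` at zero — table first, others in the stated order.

table();
translate([712, -439, 0]) stool();
translate([-430, 285, 0]) stool();
translate([0, 0, 728]) fence_section();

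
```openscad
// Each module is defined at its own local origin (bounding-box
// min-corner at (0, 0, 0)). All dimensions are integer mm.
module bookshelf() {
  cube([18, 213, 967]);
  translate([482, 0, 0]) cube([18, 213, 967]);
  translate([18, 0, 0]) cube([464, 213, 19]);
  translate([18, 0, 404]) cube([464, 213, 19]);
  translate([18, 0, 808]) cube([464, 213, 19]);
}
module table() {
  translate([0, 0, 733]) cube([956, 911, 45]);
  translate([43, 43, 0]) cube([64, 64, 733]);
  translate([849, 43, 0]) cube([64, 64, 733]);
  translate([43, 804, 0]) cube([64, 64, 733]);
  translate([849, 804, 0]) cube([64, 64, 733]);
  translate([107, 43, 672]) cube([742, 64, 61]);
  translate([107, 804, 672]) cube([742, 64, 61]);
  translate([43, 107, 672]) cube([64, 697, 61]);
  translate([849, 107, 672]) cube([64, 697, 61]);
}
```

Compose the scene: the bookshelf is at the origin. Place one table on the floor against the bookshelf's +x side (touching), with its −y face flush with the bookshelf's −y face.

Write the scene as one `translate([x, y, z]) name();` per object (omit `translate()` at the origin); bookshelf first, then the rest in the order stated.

bookshelf();
translate([500, 0, 0]) table();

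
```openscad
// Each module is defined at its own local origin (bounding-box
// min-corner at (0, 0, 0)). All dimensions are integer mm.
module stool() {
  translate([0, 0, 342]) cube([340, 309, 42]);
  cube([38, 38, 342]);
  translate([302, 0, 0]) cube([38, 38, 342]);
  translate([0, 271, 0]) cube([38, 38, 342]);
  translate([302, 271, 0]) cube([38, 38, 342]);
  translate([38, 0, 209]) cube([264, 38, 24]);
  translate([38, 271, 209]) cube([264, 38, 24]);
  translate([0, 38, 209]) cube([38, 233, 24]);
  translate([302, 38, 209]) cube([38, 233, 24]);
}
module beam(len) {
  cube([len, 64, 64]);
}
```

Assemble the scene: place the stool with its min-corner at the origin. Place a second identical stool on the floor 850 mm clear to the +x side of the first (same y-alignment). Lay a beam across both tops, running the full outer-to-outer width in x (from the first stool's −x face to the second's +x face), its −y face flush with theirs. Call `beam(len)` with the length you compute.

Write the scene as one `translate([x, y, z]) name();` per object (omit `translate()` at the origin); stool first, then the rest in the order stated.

stool();
translate([1190, 0, 0]) stool();
translate([0, 0, 384]) beam(1530);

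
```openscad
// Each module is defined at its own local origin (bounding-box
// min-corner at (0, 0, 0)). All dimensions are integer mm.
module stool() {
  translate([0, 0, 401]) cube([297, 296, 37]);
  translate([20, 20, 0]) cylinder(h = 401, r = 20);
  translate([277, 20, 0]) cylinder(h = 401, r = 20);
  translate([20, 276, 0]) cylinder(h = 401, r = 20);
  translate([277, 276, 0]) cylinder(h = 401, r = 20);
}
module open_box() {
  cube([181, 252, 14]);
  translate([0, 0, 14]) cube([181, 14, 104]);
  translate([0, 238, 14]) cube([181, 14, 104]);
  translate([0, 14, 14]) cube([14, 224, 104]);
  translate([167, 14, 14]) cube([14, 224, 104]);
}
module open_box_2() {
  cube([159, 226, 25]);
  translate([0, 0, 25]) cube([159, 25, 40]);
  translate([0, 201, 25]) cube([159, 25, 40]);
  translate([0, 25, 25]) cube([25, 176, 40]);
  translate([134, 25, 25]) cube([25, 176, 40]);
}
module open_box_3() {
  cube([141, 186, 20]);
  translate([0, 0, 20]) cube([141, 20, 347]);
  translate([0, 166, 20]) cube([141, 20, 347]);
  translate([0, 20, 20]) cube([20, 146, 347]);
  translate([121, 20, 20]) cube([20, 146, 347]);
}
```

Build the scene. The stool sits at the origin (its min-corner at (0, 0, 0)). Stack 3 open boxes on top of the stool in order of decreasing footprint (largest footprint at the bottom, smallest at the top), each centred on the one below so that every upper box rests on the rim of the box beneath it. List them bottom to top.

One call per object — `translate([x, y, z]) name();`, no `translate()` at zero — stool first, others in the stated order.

stool();
translate([58, 22, 438]) open_box();
translate([69, 35, 556]) open_box_2();
translate([78, 55, 621]) open_box_3();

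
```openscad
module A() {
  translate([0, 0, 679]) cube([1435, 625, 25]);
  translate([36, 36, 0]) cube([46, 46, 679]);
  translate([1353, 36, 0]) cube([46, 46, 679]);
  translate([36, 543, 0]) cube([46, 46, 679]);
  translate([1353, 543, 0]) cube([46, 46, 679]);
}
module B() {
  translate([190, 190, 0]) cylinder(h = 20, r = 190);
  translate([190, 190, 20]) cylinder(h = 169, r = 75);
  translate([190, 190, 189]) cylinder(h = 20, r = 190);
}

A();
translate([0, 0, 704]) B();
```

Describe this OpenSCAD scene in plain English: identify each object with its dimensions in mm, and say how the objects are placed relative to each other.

A is a rectangular dining table. The top is 1435×625×25 mm with its upper surface at z = 704 mm. It stands on four 46×46 mm square legs, each inset 36 mm from the nearest pair of top edges, running from the floor to the underside of the top.

B is a spool: two coaxial disc flanges of radius 190 mm and thickness 20 mm, joined by a core cylinder of radius 75 mm and height 169 mm. The lower flange rests on z = 0 and the three cylinders share a vertical axis.

The spool is on top of the table.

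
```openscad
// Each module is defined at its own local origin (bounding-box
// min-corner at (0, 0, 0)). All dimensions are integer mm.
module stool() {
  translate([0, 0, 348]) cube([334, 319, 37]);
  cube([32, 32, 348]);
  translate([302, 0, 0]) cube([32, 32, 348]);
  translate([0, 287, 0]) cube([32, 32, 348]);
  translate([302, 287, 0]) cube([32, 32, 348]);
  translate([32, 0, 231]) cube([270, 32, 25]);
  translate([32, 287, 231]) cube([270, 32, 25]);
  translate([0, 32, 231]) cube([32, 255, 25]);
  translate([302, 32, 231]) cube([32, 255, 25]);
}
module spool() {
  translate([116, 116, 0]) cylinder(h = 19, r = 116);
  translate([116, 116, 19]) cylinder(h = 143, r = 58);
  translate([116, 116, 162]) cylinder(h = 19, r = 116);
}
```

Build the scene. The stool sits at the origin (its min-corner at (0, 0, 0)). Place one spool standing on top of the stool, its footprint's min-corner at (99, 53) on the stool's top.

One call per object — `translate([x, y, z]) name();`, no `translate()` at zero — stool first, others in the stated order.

stool();
translate([99, 53, 385]) spool();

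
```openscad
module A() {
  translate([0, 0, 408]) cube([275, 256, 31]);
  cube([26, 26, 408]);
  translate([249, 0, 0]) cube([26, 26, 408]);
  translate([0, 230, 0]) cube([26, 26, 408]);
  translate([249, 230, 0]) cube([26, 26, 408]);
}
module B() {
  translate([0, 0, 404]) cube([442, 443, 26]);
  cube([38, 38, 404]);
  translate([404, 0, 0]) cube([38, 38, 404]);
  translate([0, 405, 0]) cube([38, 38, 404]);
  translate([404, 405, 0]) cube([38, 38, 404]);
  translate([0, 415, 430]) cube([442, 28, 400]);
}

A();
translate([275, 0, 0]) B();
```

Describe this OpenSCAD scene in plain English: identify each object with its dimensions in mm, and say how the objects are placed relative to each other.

A is a simple wooden stool: a rectangular seat 275 mm (x) by 256 mm (y), 31 mm thick, top face at z = 439 mm, on four square legs, each 26×26 mm in cross-section. The legs rest on z = 0, each flush with a corner of the seat.

B is a chair: 442×443 mm seat, 26 mm thick, top at z = 430 mm, on four 38 mm square corner legs flush with the seat edges. A 28 mm thick backrest slab spans the full seat width, extending 400 mm above the seat top, its back face flush with the seat's +y edge.

The chair is against the stool's +x side, with their −y faces flush.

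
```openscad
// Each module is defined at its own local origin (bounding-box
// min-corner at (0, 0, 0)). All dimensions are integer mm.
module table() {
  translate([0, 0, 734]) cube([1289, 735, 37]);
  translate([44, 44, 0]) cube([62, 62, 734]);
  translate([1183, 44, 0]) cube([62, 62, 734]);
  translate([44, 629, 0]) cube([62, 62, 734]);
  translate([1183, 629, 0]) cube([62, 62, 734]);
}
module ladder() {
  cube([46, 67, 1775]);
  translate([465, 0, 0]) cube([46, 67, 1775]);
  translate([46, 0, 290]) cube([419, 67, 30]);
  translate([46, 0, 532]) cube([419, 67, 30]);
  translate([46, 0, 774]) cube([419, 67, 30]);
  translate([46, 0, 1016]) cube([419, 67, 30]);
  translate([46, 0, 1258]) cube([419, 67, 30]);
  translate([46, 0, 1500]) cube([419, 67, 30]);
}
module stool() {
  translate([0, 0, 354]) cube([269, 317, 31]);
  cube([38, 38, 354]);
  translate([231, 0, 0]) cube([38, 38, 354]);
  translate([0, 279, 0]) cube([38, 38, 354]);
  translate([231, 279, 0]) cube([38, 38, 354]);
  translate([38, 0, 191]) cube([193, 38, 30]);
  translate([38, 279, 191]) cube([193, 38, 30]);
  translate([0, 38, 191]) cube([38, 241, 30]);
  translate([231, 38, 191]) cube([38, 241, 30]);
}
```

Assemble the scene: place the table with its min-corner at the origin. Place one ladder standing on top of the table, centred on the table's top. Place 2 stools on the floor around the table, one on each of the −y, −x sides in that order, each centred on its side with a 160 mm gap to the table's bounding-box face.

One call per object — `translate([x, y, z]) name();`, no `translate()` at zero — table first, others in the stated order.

table();
translate([389, 334, 771]) ladder();
translate([510, -477, 0]) stool();
translate([-429, 209, 0]) stool();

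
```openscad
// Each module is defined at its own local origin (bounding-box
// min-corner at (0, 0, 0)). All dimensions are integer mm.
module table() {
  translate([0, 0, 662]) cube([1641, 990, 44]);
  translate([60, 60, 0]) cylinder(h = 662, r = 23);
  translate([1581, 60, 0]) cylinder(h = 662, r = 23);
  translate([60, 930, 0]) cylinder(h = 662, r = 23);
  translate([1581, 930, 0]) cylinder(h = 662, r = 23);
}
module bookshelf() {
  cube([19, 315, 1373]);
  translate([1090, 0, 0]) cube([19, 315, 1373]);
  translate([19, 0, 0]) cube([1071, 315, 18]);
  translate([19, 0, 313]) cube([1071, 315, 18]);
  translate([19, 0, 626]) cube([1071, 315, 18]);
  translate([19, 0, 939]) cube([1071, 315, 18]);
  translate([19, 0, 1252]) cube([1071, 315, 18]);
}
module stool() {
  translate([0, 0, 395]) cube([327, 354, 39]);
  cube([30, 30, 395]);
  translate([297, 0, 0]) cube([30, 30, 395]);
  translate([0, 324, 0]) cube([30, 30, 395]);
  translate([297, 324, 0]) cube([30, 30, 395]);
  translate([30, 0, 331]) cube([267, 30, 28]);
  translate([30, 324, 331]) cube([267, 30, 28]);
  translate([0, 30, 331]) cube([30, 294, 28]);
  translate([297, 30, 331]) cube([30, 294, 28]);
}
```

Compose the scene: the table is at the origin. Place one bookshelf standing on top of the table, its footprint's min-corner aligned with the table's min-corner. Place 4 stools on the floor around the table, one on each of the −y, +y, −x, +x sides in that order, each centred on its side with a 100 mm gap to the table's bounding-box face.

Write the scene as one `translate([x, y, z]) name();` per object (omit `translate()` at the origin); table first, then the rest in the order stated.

table();
translate([0, 0, 706]) bookshelf();
translate([657, -454, 0]) stool();
translate([657, 1090, 0]) stool();
translate([-427, 318, 0]) stool();
translate([1741, 318, 0]) stool();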